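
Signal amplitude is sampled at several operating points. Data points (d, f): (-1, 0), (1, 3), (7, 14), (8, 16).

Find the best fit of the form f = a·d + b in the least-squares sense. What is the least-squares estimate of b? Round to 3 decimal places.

b = 1.532

Setting ∂/∂a … = 0 gives: 115·a + 15·b = 229;  15·a + 4·b = 33.
(Σd·d = 115, Σd = 15, Σ1 = 4, Σd·f = 229, Σf = 33.)
Determinant 115·4 − 15² = 235.
a = (229·4 − 15·33)/235 = 421/235; b = (115·33 − 15·229)/235 = 72/47.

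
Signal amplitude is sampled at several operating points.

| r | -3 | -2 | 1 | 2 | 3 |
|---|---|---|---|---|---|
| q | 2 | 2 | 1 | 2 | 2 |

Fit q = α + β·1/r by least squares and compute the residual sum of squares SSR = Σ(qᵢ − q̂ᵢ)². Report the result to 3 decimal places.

Normal-equation sums: Σ1 = 5, Σ1/r = 1, Σ1/r·1/r = 31/18.
Right-hand side: Σq = 9, Σ1/r·q = 1.
So AᵀA·[α, β]ᵀ = Aᵀq: [[5, 1]; [1, 31/18]]·[α, β]ᵀ = [9, 1]ᵀ.
Δ = 5·(31/18) − 1² = 137/18.
α = (9·(31/18) − 1·1)/(137/18) = 261/137; β = (5·1 − 1·9)/(137/18) = -72/137.
Residuals: -11/137, -23/137, -52/137, 49/137, 37/137; SSR = 52/137.

SSR = 0.380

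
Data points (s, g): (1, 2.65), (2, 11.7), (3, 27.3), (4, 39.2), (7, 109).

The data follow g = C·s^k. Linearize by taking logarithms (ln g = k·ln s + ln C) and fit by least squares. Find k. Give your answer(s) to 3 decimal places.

Linearized form: ln g = k·ln s + ln C. From the 5 transformed points,
AᵀA = [[7.3958, 5.1240]; [5.1240, 5]], rhs = [19.5527, 15.1011]ᵀ  (here Σln s = 5.1240, Σ(ln s)² = 7.3958, Σln g = 15.1011, Σln s·ln g = 19.5527).
Solving (det = 10.7239): k = 1.90099, ln C = 1.07210.

k = 1.901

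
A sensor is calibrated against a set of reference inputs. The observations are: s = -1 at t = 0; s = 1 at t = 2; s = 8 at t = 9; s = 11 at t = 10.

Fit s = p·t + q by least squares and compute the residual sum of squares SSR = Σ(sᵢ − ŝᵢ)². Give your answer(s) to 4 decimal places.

Sums needed: Σt·t = 185, Σt = 21, Σ1 = 4.
Moment sums: Σt·s = 184, Σs = 19.
So MᵀM·[p, q]ᵀ = Mᵀs: [[185, 21]; [21, 4]]·[p, q]ᵀ = [184, 19]ᵀ.
det = 185·4 − 21² = 299.
p = (184·4 − 21·19)/299 = 337/299; q = (185·19 − 21·184)/299 = -349/299.
Residuals: 50/299, -2/23, -292/299, 268/299; SSR = 536/299.

SSR = 1.7926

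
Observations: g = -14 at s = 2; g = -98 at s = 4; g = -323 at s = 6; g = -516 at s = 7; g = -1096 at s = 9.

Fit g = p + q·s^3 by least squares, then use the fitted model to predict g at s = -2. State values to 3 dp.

ĝ = 10.906

Entries of AᵀA: Σ1 = 5, Σs^3 = 1360, Σs^3·s^3 = 699906.
Moment sums: Σg = -2047, Σs^3·g = -1052124.
So AᵀA·[p, q]ᵀ = Aᵀg: [[5, 1360]; [1360, 699906]]·[p, q]ᵀ = [-2047, -1052124]ᵀ.
Determinant 5·699906 − 1360² = 1649930.
p = ((-2047)·699906 − 1360·(-1052124))/1649930 = -909471/824965; q = (5·(-1052124) − 1360·(-2047))/1649930 = -247670/164993.
At s = -2: ĝ = (-909471/824965)·(1) + (-247670/164993)·(-8) = 8997329/824965.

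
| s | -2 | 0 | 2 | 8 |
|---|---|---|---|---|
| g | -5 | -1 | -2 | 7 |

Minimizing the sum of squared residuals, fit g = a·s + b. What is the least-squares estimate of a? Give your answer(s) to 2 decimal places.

a = 1.14

With design matrix A, AᵀA = [[72, 8]; [8, 4]] and Aᵀg = [62, -1]ᵀ.
Eliminating b: 4·(row 1) − 8·(row 2) gives 224·a = 4·62 − 8·(-1) = 256, so a = 8/7.
Then b = ((-1) − 8·(8/7))/4 = -71/28.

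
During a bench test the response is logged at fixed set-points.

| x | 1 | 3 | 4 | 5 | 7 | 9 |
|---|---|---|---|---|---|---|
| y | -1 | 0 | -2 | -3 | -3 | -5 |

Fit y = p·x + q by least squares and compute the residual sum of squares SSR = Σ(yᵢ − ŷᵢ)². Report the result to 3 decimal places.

MᵀM·[p, q]ᵀ = Mᵀy reads: 181·p + 29·q = -90;  29·p + 6·q = -14.
det = 181·6 − 29² = 245.
p = ((-90)·6 − 29·(-14))/245 = -134/245; q = (181·(-14) − 29·(-90))/245 = 76/245.
Residuals: -187/245, 326/245, -6/49, -141/245, 127/245, -19/49; SSR = 764/245.

SSR = 3.118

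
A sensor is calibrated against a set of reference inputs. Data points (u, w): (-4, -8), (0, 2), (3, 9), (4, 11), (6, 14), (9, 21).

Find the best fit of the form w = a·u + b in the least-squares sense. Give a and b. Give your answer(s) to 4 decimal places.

a = 2.2019, b = 1.5609

AᵀA·[a, b]ᵀ = Aᵀw reads: 158·a + 18·b = 376;  18·a + 6·b = 49.
(Σu·u = 158, Σu = 18, Σ1 = 6, Σu·w = 376, Σw = 49.)
Δ = 158·6 − 18² = 624.
a = (376·6 − 18·49)/624 = 229/104; b = (158·49 − 18·376)/624 = 487/312.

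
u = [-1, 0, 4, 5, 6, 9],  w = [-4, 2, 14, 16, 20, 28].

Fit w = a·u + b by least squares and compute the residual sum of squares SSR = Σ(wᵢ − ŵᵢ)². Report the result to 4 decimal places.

SSR = 5.8918

Setting ∂/∂a … = 0 gives: 159·a + 23·b = 512;  23·a + 6·b = 76.
det = 159·6 − 23² = 425.
a = (512·6 − 23·76)/425 = 1324/425; b = (159·76 − 23·512)/425 = 308/425.
Residuals: -684/425, 542/425, 346/425, -128/425, 248/425, -324/425; SSR = 2504/425.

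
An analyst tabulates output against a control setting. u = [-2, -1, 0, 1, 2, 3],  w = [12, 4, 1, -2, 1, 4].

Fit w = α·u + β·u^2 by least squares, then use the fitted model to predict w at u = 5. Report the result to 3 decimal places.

ŵ = 22.115

Forming AᵀA = [[19, 27]; [27, 115]] and Aᵀw = [-16, 90]ᵀ gives AᵀA·[α, β]ᵀ = Aᵀw.
det = 19·115 − 27² = 1456.
α = ((-16)·115 − 27·90)/1456 = -305/104; β = (19·90 − 27·(-16))/1456 = 153/104.
At u = 5: ŵ = (-305/104)·(5) + (153/104)·(25) = 575/26.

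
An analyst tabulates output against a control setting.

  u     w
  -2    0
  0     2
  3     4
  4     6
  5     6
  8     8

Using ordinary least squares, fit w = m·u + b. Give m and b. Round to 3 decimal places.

Sums needed: Σu·u = 118, Σu = 18, Σ1 = 6.
For Mᵀw: Σu·w = 130, Σw = 26.
Normal equations: [[118, 18]; [18, 6]]·[m, b]ᵀ = [130, 26]ᵀ.
Δ = 118·6 − 18² = 384.
m = (130·6 − 18·26)/384 = 13/16; b = (118·26 − 18·130)/384 = 91/48.

m = 0.813, b = 1.896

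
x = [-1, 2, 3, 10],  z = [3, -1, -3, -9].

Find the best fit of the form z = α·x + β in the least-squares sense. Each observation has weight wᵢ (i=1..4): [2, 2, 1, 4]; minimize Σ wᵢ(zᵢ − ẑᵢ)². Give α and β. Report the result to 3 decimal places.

With design matrix A, AᵀWA = [[419, 45]; [45, 9]] and AᵀWz = [-379, -35]ᵀ.
Δ = 419·9 − 45² = 1746.
α = ((-379)·9 − 45·(-35))/1746 = -102/97; β = (419·(-35) − 45·(-379))/1746 = 1195/873.

α = -1.052, β = 1.369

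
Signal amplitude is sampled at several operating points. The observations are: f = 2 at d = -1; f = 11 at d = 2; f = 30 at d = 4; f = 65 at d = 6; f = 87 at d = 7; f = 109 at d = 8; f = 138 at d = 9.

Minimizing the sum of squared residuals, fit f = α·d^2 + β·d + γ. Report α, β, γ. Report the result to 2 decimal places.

α = 1.55, β = 1.19, γ = 1.74

Sums needed: Σd^2·d^2 = 14627, Σd^2·d = 1871, Σd^2 = 251, Σd·d = 251, Σd = 35, Σ1 = 7.
And Σd^2·f = 25283, Σd·f = 3253, Σf = 442.
So XᵀX·[α, β, γ]ᵀ = Xᵀf: [[14627, 1871, 251]; [1871, 251, 35]; [251, 35, 7]]·[α, β, γ]ᵀ = [25283, 3253, 442]ᵀ.
Inverting the 3×3 Gram matrix, [α, β, γ]ᵀ = [130387/84324, 100415/84324, 24513/14054]ᵀ.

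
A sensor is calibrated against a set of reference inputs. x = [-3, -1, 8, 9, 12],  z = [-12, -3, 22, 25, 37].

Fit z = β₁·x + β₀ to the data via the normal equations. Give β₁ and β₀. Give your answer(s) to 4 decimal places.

The normal equations are: 299·β₁ + 25·β₀ = 884;  25·β₁ + 5·β₀ = 69.
(Σx·x = 299, Σx = 25, Σ1 = 5, Σx·z = 884, Σz = 69.)
Eliminating β₀: 5·(row 1) − 25·(row 2) gives 870·β₁ = 5·884 − 25·69 = 2695, so β₁ = 539/174.
Then β₀ = (69 − 25·(539/174))/5 = -1469/870.

β₁ = 3.0977, β₀ = -1.6885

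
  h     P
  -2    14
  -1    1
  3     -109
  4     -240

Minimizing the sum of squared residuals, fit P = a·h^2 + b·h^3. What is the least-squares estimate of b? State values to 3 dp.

Sums needed: Σh^2·h^2 = 354, Σh^2·h^3 = 1234, Σh^3·h^3 = 4890.
For MᵀP: Σh^2·P = -4764, Σh^3·P = -18416.
MᵀM·[a, b]ᵀ = MᵀP becomes [[354, 1234]; [1234, 4890]]·[a, b]ᵀ = [-4764, -18416]ᵀ.
Determinant 354·4890 − 1234² = 208304.
a = ((-4764)·4890 − 1234·(-18416))/208304 = -71327/26038; b = (354·(-18416) − 1234·(-4764))/208304 = -80061/26038.

b = -3.075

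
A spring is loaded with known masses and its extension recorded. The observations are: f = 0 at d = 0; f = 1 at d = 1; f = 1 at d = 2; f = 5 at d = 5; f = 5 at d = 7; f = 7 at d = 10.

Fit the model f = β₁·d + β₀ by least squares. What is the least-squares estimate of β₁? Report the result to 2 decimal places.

β₁ = 0.72

With design matrix X, XᵀX = [[179, 25]; [25, 6]] and Xᵀf = [133, 19]ᵀ.
Eliminating β₀: 6·(row 1) − 25·(row 2) gives 449·β₁ = 6·133 − 25·19 = 323, so β₁ = 323/449.
Then β₀ = (19 − 25·(323/449))/6 = 76/449.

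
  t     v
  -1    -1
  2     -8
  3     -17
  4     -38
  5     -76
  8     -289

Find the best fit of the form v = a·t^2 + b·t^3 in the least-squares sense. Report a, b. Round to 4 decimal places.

Forming XᵀX = [[5075, 37191]; [37191, 282659]] and Xᵀv = [-21190, -160422]ᵀ gives XᵀX·[a, b]ᵀ = Xᵀv.
det = 5075·282659 − 37191² = 51323944.
a = ((-21190)·282659 − 37191·(-160422))/51323944 = -2911201/6415493; b = (5075·(-160422) − 37191·(-21190))/51323944 = -465435/916499.

a = -0.4538, b = -0.5078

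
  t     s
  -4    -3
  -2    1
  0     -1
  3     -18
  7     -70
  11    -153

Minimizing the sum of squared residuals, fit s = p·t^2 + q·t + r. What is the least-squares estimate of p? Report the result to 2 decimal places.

p = -0.98

The normal equations are: 17395·p + 1629·q + 199·r = -22149;  1629·p + 199·q + 15·r = -2217;  199·p + 15·q + 6·r = -244.
Inverting the 3×3 Gram matrix, [p, q, r]ᵀ = [-338833/347305, -1081917/347305, -180983/347305]ᵀ.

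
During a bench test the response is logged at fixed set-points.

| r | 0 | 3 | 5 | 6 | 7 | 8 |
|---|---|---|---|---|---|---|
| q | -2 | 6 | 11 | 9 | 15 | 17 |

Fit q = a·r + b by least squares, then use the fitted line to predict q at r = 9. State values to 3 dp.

Forming XᵀX = [[183, 29]; [29, 6]] and Xᵀq = [368, 56]ᵀ gives XᵀX·[a, b]ᵀ = Xᵀq.
det = 183·6 − 29² = 257.
a = (368·6 − 29·56)/257 = 584/257; b = (183·56 − 29·368)/257 = -424/257.
At r = 9: q̂ = (584/257)·(9) + (-424/257)·(1) = 4832/257.

q̂ = 18.802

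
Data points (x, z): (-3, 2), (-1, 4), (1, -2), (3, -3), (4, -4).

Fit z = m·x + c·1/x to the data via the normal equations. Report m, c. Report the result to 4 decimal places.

m = -0.7197, c = -2.2183

The normal equations are: 36·m + 5·c = -37;  5·m + (329/144)·c = -26/3.
det = 36·(329/144) − 5² = 229/4.
m = ((-37)·(329/144) − 5·(-26/3))/(229/4) = -5933/8244; c = (36·(-26/3) − 5·(-37))/(229/4) = -508/229.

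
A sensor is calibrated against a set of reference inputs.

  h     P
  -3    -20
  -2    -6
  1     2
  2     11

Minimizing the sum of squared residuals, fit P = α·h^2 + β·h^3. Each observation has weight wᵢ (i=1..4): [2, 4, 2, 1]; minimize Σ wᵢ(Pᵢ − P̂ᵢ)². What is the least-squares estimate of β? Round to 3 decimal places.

Forming AᵀWA = [[244, -580]; [-580, 1780]] and AᵀWP = [-408, 1364]ᵀ gives AᵀWA·[α, β]ᵀ = AᵀWP.
Determinant 244·1780 − (-580)² = 97920.
α = ((-408)·1780 − (-580)·1364)/97920 = 811/1224; β = (244·1364 − (-580)·(-408))/97920 = 6011/6120.

β = 0.982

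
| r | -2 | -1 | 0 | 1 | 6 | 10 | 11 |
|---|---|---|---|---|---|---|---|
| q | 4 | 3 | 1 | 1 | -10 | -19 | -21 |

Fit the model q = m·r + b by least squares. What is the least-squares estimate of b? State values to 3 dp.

b = 1.227

AᵀA·[m, b]ᵀ = Aᵀq reads: 263·m + 25·b = -491;  25·m + 7·b = -41.
(Σr·r = 263, Σr = 25, Σ1 = 7, Σr·q = -491, Σq = -41.)
det = 263·7 − 25² = 1216.
m = ((-491)·7 − 25·(-41))/1216 = -603/304; b = (263·(-41) − 25·(-491))/1216 = 373/304.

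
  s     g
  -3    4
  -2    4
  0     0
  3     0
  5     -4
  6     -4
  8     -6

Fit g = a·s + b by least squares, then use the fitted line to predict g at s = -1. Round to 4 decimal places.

ĝ = 2.3027

The normal equations are: 147·a + 17·b = -112;  17·a + 7·b = -6.
Δ = 147·7 − 17² = 740.
a = ((-112)·7 − 17·(-6))/740 = -341/370; b = (147·(-6) − 17·(-112))/740 = 511/370.
At s = -1: ĝ = (-341/370)·(-1) + (511/370)·(1) = 426/185.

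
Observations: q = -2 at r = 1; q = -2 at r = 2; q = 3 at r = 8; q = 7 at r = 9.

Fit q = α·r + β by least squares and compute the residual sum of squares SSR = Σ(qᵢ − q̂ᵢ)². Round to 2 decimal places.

SSR = 4.98

Compute the Gram sums: Σr·r = 150, Σr = 20, Σ1 = 4.
Right-hand side: Σr·q = 81, Σq = 6.
Normal equations: [[150, 20]; [20, 4]]·[α, β]ᵀ = [81, 6]ᵀ.
Determinant 150·4 − 20² = 200.
α = (81·4 − 20·6)/200 = 51/50; β = (150·6 − 20·81)/200 = -18/5.
Residuals: 29/50, -11/25, -39/25, 71/50; SSR = 249/50.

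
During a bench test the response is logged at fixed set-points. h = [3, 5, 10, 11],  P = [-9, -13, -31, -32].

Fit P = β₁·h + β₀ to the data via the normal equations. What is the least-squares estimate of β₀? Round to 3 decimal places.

Compute the Gram sums: Σh·h = 255, Σh = 29, Σ1 = 4.
And Σh·P = -754, ΣP = -85.
det = 255·4 − 29² = 179.
β₁ = ((-754)·4 − 29·(-85))/179 = -551/179; β₀ = (255·(-85) − 29·(-754))/179 = 191/179.

β₀ = 1.067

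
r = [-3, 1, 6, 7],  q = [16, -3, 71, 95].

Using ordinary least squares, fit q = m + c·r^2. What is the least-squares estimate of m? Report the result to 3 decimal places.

Compute the Gram sums: Σ1 = 4, Σr^2 = 95, Σr^2·r^2 = 3779.
For Aᵀq: Σq = 179, Σr^2·q = 7352.
Normal equations: [[4, 95]; [95, 3779]]·[m, c]ᵀ = [179, 7352]ᵀ.
det = 4·3779 − 95² = 6091.
m = (179·3779 − 95·7352)/6091 = -21999/6091; c = (4·7352 − 95·179)/6091 = 12403/6091.

m = -3.612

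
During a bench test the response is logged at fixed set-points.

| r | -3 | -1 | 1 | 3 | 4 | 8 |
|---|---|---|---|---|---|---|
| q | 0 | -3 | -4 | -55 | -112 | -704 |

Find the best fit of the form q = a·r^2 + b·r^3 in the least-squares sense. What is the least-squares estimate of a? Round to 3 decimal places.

a = -3.027

The normal system AᵀA·[a, b]ᵀ = Aᵀq is [[4516, 33792]; [33792, 267700]]·[a, b]ᵀ = [-47350, -369102]ᵀ.
Eliminating b: 267700·(row 1) − 33792·(row 2) gives 67033936·a = 267700·(-47350) − 33792·(-369102) = -202900216, so a = -25362527/8379242.
Then b = ((-369102) − 33792·(-25362527/8379242))/267700 = -8351679/8379242.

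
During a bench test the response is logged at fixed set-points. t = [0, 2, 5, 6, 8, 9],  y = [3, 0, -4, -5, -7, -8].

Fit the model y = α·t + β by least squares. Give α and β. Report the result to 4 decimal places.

The normal system MᵀM·[α, β]ᵀ = Mᵀy is [[210, 30]; [30, 6]]·[α, β]ᵀ = [-178, -21]ᵀ.
det = 210·6 − 30² = 360.
α = ((-178)·6 − 30·(-21))/360 = -73/60; β = (210·(-21) − 30·(-178))/360 = 31/12.

α = -1.2167, β = 2.5833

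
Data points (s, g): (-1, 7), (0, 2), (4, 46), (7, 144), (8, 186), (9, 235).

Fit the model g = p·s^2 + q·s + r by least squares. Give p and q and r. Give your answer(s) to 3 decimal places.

p = 2.971, q = -0.829, r = 2.588

Sums needed: Σs^2·s^2 = 13315, Σs^2·s = 1647, Σs^2 = 211, Σs·s = 211, Σs = 27, Σ1 = 6.
For Xᵀg: Σs^2·g = 38738, Σs·g = 4788, Σg = 620.
Normal equations: [[13315, 1647, 211]; [1647, 211, 27]; [211, 27, 6]]·[p, q, r]ᵀ = [38738, 4788, 620]ᵀ.
Solving the 3×3 system (Gaussian elimination) gives p = 366143/123244, q = -102159/123244, r = 79725/30811.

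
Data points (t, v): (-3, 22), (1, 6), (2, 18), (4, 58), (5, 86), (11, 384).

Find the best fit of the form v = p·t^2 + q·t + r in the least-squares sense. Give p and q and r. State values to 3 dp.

p = 2.968, q = 2.117, r = 1.533

With design matrix A, AᵀA = [[15620, 1502, 176]; [1502, 176, 20]; [176, 20, 6]] and Aᵀv = [49818, 4862, 574]ᵀ.
Solving the 3×3 system (Gaussian elimination) gives p = 136031/45825, q = 97033/45825, r = 1801/1175.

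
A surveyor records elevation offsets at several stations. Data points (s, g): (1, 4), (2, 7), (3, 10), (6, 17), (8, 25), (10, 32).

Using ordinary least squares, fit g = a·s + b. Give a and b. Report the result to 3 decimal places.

a = 3.047, b = 0.599

Setting ∂/∂a … = 0 gives: 214·a + 30·b = 670;  30·a + 6·b = 95.
(Σs·s = 214, Σs = 30, Σ1 = 6, Σs·g = 670, Σg = 95.)
Δ = 214·6 − 30² = 384.
a = (670·6 − 30·95)/384 = 195/64; b = (214·95 − 30·670)/384 = 115/192.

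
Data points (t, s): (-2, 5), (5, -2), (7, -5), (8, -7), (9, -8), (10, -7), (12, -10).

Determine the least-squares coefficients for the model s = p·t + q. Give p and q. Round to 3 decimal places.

Sums needed: Σt·t = 467, Σt = 49, Σ1 = 7.
And Σt·s = -373, Σs = -34.
MᵀM·[p, q]ᵀ = Mᵀs becomes [[467, 49]; [49, 7]]·[p, q]ᵀ = [-373, -34]ᵀ.
Determinant 467·7 − 49² = 868.
p = ((-373)·7 − 49·(-34))/868 = -135/124; q = (467·(-34) − 49·(-373))/868 = 2399/868.

p = -1.089, q = 2.764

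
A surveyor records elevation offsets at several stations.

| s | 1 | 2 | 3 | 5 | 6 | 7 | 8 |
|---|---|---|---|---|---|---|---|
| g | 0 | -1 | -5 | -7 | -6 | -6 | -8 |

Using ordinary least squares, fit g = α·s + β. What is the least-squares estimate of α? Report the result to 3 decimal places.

With design matrix M, MᵀM = [[188, 32]; [32, 7]] and Mᵀg = [-194, -33]ᵀ.
Determinant 188·7 − 32² = 292.
α = ((-194)·7 − 32·(-33))/292 = -151/146; β = (188·(-33) − 32·(-194))/292 = 1/73.

α = -1.034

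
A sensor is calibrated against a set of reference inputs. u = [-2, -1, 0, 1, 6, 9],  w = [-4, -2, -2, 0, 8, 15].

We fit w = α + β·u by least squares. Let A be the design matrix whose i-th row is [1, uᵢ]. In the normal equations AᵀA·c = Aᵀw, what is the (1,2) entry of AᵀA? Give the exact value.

13

Row 1 ↔ basis 1, column 2 ↔ basis u, so (AᵀA)_{1,2} = Σᵢ u = (1)·(-2) + (1)·(-1) + (1)·(0) + (1)·(1) + (1)·(6) + (1)·(9) = 13.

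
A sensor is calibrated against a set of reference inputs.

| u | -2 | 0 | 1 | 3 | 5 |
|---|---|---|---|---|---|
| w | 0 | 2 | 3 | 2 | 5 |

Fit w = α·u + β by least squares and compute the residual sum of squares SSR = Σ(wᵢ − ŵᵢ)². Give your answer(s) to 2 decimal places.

SSR = 3.07

With design matrix A, AᵀA = [[39, 7]; [7, 5]] and Aᵀw = [34, 12]ᵀ.
Δ = 39·5 − 7² = 146.
α = (34·5 − 7·12)/146 = 43/73; β = (39·12 − 7·34)/146 = 115/73.
Residuals: -29/73, 31/73, 61/73, -98/73, 35/73; SSR = 224/73.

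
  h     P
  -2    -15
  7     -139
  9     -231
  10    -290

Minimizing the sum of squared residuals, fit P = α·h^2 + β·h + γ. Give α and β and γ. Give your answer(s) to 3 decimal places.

AᵀA·[α, β, γ]ᵀ = AᵀP reads: 18978·α + 2064·β + 234·γ = -54582;  2064·α + 234·β + 24·γ = -5922;  234·α + 24·β + 4·γ = -675.
Inverting the 3×3 Gram matrix, [α, β, γ]ᵀ = [-2733/898, 3409/2245, 807/4490]ᵀ.

α = -3.043, β = 1.518, γ = 0.180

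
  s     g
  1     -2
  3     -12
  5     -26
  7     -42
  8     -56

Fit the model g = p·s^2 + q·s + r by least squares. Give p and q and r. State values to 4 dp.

p = -0.5745, q = -2.3358, r = 0.6186

Compute the Gram sums: Σs^2·s^2 = 7204, Σs^2·s = 1008, Σs^2 = 148, Σs·s = 148, Σs = 24, Σ1 = 5.
Moment sums: Σs^2·g = -6402, Σs·g = -910, Σg = -138.
Row-reducing yields p = -1449/2522, q = -5891/2522, r = 60/97.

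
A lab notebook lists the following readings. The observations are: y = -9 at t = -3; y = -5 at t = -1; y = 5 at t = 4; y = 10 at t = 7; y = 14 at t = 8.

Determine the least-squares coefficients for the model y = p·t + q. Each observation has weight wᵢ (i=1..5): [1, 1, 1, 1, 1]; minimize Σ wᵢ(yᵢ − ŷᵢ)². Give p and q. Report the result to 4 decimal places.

p = 2.0106, q = -3.0319

XᵀWX·[p, q]ᵀ = XᵀWy reads: 139·p + 15·q = 234;  15·p + 5·q = 15.
Eliminating q: 5·(row 1) − 15·(row 2) gives 470·p = 5·234 − 15·15 = 945, so p = 189/94.
Then q = (15 − 15·(189/94))/5 = -285/94.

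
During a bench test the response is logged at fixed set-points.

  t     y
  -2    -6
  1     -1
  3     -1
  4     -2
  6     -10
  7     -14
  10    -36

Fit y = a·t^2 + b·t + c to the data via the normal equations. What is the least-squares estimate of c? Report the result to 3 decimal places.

With design matrix X, XᵀX = [[14051, 1643, 215]; [1643, 215, 29]; [215, 29, 7]] and Xᵀy = [-4712, -518, -70]ᵀ.
Solving the 3×3 system (Gaussian elimination) gives a = -41710/81963, b = 133783/81963, c = -10309/9107.

c = -1.132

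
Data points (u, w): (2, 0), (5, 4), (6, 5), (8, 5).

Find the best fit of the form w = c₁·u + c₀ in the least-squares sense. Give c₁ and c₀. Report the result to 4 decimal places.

The normal equations are: 129·c₁ + 21·c₀ = 90;  21·c₁ + 4·c₀ = 14.
Eliminating c₀: 4·(row 1) − 21·(row 2) gives 75·c₁ = 4·90 − 21·14 = 66, so c₁ = 22/25.
Then c₀ = (14 − 21·(22/25))/4 = -28/25.

c₁ = 0.8800, c₀ = -1.1200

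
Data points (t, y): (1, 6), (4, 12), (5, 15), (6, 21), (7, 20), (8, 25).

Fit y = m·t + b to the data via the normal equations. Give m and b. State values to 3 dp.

m = 2.708, b = 2.508

AᵀA·[m, b]ᵀ = Aᵀy reads: 191·m + 31·b = 595;  31·m + 6·b = 99.
Eliminating b: 6·(row 1) − 31·(row 2) gives 185·m = 6·595 − 31·99 = 501, so m = 501/185.
Then b = (99 − 31·(501/185))/6 = 464/185.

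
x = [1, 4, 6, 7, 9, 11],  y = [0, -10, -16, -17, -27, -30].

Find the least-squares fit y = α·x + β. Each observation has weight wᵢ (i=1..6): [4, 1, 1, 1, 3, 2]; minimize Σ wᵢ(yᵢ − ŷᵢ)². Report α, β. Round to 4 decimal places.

The normal system MᵀWM·[α, β]ᵀ = MᵀWy is [[590, 70]; [70, 12]]·[α, β]ᵀ = [-1644, -184]ᵀ.
det = 590·12 − 70² = 2180.
α = ((-1644)·12 − 70·(-184))/2180 = -1712/545; β = (590·(-184) − 70·(-1644))/2180 = 326/109.

α = -3.1413, β = 2.9908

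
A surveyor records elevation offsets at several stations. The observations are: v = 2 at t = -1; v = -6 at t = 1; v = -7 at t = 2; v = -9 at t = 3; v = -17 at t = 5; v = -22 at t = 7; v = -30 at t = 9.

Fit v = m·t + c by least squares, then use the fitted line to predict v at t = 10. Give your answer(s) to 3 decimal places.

v̂ = -32.183

Setting ∂/∂m … = 0 gives: 170·m + 26·c = -558;  26·m + 7·c = -89.
Δ = 170·7 − 26² = 514.
m = ((-558)·7 − 26·(-89))/514 = -796/257; c = (170·(-89) − 26·(-558))/514 = -311/257.
At t = 10: v̂ = (-796/257)·(10) + (-311/257)·(1) = -8271/257.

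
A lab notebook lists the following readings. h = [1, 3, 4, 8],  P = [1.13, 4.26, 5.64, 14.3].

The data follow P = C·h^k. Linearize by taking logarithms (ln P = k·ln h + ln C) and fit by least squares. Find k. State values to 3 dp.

Linearized form: ln P = k·ln h + ln C. From the 4 transformed points,
Sums: Σln h = 4.5643, Σ(ln h)² = 7.4528, Σln P = 5.9616, Σln h·ln P = 9.5222.
Normal system: [[7.4528, 4.5643]; [4.5643, 4]]·[k, ln C]ᵀ = [9.5222, 5.9616]ᵀ.
Δ = 7.4528·4 − (4.5643)² = 8.9781; k = (9.5222·4 − 4.5643·5.9616)/8.9781 = 1.21159, ln C = (7.4528·5.9616 − 4.5643·9.5222)/8.9781 = 0.10788.

k = 1.212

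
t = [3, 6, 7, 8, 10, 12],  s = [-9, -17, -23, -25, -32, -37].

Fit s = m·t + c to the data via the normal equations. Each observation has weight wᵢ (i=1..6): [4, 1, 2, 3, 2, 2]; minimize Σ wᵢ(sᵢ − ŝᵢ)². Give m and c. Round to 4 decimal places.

m = -3.1789, c = 0.4211

Entries of MᵀWM: Σwᵢ·t·t = 850, Σwᵢ·t = 100, Σwᵢ·1 = 14.
Right-hand side: Σwᵢ·t·s = -2660, Σwᵢ·s = -312.
So MᵀWM·[m, c]ᵀ = MᵀWs: [[850, 100]; [100, 14]]·[m, c]ᵀ = [-2660, -312]ᵀ.
Determinant 850·14 − 100² = 1900.
m = ((-2660)·14 − 100·(-312))/1900 = -302/95; c = (850·(-312) − 100·(-2660))/1900 = 8/19.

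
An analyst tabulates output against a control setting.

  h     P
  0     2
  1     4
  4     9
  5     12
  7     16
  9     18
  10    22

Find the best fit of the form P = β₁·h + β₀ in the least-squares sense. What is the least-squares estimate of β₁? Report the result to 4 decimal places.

β₁ = 1.9243

Setting ∂/∂β₁ … = 0 gives: 272·β₁ + 36·β₀ = 594;  36·β₁ + 7·β₀ = 83.
Determinant 272·7 − 36² = 608.
β₁ = (594·7 − 36·83)/608 = 585/304; β₀ = (272·83 − 36·594)/608 = 149/76.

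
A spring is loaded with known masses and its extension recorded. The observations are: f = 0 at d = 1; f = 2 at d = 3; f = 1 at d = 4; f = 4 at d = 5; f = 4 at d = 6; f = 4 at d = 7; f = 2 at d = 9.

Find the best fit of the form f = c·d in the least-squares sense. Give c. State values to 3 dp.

Forming AᵀA = [[217]] and Aᵀf = [100]ᵀ gives AᵀA·[c]ᵀ = Aᵀf.
c = 100/217 = 0.460829.

c = 0.461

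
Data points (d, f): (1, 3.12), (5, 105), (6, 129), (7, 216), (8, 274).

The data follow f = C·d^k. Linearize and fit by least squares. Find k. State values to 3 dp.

Linearized form: ln f = k·ln d + ln C. From the 5 transformed points,
XᵀX = [[13.9113, 7.4265]; [7.4265, 5]], rhs = [38.3299, 21.6400]ᵀ  (here Σln d = 7.4265, Σ(ln d)² = 13.9113, Σln f = 21.6400, Σln d·ln f = 38.3299).
Slope k = (n·Σln d·ln f − Σln d·Σln f)/(n·Σ(ln d)² − (Σln d)²) = (5·38.3299 − 7.4265·21.6400)/14.4030 = 2.14806; ln C = (Σln f − k·Σln d)/n = 1.13746.

k = 2.148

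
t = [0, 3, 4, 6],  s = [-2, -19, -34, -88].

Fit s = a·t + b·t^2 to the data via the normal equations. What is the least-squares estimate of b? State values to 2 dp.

b = -2.89

Sums needed: Σt·t = 61, Σt·t^2 = 307, Σt^2·t^2 = 1633.
Right-hand side: Σt·s = -721, Σt^2·s = -3883.
MᵀM·[a, b]ᵀ = Mᵀs becomes [[61, 307]; [307, 1633]]·[a, b]ᵀ = [-721, -3883]ᵀ.
Δ = 61·1633 − 307² = 5364.
a = ((-721)·1633 − 307·(-3883))/5364 = 408/149; b = (61·(-3883) − 307·(-721))/5364 = -431/149.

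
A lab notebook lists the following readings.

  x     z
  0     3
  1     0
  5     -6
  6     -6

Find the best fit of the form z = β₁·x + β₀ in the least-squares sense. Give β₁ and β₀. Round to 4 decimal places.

Forming AᵀA = [[62, 12]; [12, 4]] and Aᵀz = [-66, -9]ᵀ gives AᵀA·[β₁, β₀]ᵀ = Aᵀz.
Eliminating β₀: 4·(row 1) − 12·(row 2) gives 104·β₁ = 4·(-66) − 12·(-9) = -156, so β₁ = -3/2.
Then β₀ = ((-9) − 12·(-3/2))/4 = 9/4.

β₁ = -1.5000, β₀ = 2.2500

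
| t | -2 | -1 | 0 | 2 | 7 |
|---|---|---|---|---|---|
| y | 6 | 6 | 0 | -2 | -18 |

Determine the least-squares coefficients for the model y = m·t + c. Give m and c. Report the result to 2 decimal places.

m = -2.72, c = 1.67

With design matrix A, AᵀA = [[58, 6]; [6, 5]] and Aᵀy = [-148, -8]ᵀ.
Δ = 58·5 − 6² = 254.
m = ((-148)·5 − 6·(-8))/254 = -346/127; c = (58·(-8) − 6·(-148))/254 = 212/127.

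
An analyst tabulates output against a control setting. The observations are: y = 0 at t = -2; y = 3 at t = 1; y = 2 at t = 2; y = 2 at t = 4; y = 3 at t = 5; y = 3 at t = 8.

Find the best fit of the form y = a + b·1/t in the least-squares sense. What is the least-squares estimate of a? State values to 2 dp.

a = 1.72

XᵀX·[a, b]ᵀ = Xᵀy reads: 6·a + (63/40)·b = 13;  (63/40)·a + (2589/1600)·b = 219/40.
Eliminating b: (2589/1600)·(row 1) − (63/40)·(row 2) gives (2313/320)·a = (2589/1600)·13 − (63/40)·(219/40) = 993/80, so a = 1324/771.
Then b = ((219/40) − (63/40)·(1324/771))/(2589/1600) = 440/257.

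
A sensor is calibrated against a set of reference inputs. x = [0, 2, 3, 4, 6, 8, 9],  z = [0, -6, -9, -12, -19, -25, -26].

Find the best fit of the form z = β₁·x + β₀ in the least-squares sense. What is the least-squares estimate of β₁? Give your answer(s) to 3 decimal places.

Normal-equation sums: Σx·x = 210, Σx = 32, Σ1 = 7.
And Σx·z = -635, Σz = -97.
MᵀM·[β₁, β₀]ᵀ = Mᵀz becomes [[210, 32]; [32, 7]]·[β₁, β₀]ᵀ = [-635, -97]ᵀ.
det = 210·7 − 32² = 446.
β₁ = ((-635)·7 − 32·(-97))/446 = -1341/446; β₀ = (210·(-97) − 32·(-635))/446 = -25/223.

β₁ = -3.007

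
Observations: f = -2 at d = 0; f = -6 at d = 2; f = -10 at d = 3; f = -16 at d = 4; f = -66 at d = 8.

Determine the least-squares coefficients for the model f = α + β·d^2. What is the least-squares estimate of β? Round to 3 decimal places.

Compute the Gram sums: Σ1 = 5, Σd^2 = 93, Σd^2·d^2 = 4449.
Right-hand side: Σf = -100, Σd^2·f = -4594.
Normal equations: [[5, 93]; [93, 4449]]·[α, β]ᵀ = [-100, -4594]ᵀ.
det = 5·4449 − 93² = 13596.
α = ((-100)·4449 − 93·(-4594))/13596 = -2943/2266; β = (5·(-4594) − 93·(-100))/13596 = -6835/6798.

β = -1.005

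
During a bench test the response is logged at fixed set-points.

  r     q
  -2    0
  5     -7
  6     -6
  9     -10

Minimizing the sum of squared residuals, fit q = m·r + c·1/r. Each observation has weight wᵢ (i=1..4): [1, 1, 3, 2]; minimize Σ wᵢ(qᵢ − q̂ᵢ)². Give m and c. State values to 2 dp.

Entries of XᵀWX: Σwᵢ·r·r = 299, Σwᵢ·r·1/r = 7, Σwᵢ·1/r·1/r = 806/2025.
For XᵀWq: Σwᵢ·r·q = -323, Σwᵢ·1/r·q = -298/45.
So XᵀWX·[m, c]ᵀ = XᵀWq: [[299, 7]; [7, 806/2025]]·[m, c]ᵀ = [-323, -298/45]ᵀ.
Determinant 299·(806/2025) − 7² = 141769/2025.
m = ((-323)·(806/2025) − 7·(-298/45))/(141769/2025) = -166468/141769; c = (299·(-298/45) − 7·(-323))/(141769/2025) = 568935/141769.

m = -1.17, c = 4.01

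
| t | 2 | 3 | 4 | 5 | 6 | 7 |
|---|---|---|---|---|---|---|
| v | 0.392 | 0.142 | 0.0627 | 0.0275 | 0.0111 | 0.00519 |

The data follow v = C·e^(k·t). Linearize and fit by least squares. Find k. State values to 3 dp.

Let Y = ln v. Fitting Y = k·t + ln C by least squares:
Over the data: Σt = 27.0000, Σ(t)² = 139.0000, Σln v = -19.0132, Σt·ln v = -100.6062.
Normal system: [[139.0000, 27.0000]; [27.0000, 6]]·[k, ln C]ᵀ = [-100.6062, -19.0132]ᵀ.
Solving (det = 105.0000): k = -0.85981, ln C = 0.70029.

k = -0.860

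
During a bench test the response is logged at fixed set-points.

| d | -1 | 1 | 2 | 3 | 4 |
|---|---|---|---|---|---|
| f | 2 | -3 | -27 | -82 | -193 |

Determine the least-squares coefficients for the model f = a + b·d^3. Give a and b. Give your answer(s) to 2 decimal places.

a = -1.23, b = -3.00

The normal system AᵀA·[a, b]ᵀ = Aᵀf is [[5, 99]; [99, 4891]]·[a, b]ᵀ = [-303, -14787]ᵀ.
Eliminating b: 4891·(row 1) − 99·(row 2) gives 14654·a = 4891·(-303) − 99·(-14787) = -18060, so a = -9030/7327.
Then b = ((-14787) − 99·(-9030/7327))/4891 = -21969/7327.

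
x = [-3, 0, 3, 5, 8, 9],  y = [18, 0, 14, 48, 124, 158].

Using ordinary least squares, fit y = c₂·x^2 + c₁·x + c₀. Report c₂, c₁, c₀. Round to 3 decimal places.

Setting ∂/∂c₂ … = 0 gives: 11444·c₂ + 1366·c₁ + 188·c₀ = 22222;  1366·c₂ + 188·c₁ + 22·c₀ = 2642;  188·c₂ + 22·c₁ + 6·c₀ = 362.
Inverting the 3×3 Gram matrix, [c₂, c₁, c₀]ᵀ = [473/235, -145/329, -1838/1645]ᵀ.

c₂ = 2.013, c₁ = -0.441, c₀ = -1.117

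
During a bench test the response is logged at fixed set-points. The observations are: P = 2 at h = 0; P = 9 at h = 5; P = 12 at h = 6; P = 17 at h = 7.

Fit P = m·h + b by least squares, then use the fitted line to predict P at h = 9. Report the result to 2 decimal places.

The normal system XᵀX·[m, b]ᵀ = XᵀP is [[110, 18]; [18, 4]]·[m, b]ᵀ = [236, 40]ᵀ.
Determinant 110·4 − 18² = 116.
m = (236·4 − 18·40)/116 = 56/29; b = (110·40 − 18·236)/116 = 38/29.
At h = 9: P̂ = (56/29)·(9) + (38/29)·(1) = 542/29.

P̂ = 18.69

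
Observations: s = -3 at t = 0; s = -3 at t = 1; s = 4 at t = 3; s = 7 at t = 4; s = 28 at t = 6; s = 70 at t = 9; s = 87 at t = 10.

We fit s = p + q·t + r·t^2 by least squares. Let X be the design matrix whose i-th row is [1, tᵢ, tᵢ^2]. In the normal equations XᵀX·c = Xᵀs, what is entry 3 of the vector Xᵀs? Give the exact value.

15523

Entry 3 ↔ basis t^2, so (Xᵀs)_{3} = Σᵢ (t^2)·sᵢ = (0)·(-3) + (1)·(-3) + (9)·(4) + (16)·(7) + (36)·(28) + (81)·(70) + (100)·(87) = 15523.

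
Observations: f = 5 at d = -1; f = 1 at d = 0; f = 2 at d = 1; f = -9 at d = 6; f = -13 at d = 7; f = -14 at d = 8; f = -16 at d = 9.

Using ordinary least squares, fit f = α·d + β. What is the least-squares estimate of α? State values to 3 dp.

The normal equations are: 232·α + 30·β = -404;  30·α + 7·β = -44.
Δ = 232·7 − 30² = 724.
α = ((-404)·7 − 30·(-44))/724 = -377/181; β = (232·(-44) − 30·(-404))/724 = 478/181.

α = -2.083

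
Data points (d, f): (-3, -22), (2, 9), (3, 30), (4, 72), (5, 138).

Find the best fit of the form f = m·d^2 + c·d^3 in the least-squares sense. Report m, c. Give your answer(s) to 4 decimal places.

m = 0.4975, c = 1.0005

Normal-equation sums: Σd^2·d^2 = 1059, Σd^2·d^3 = 4181, Σd^3·d^3 = 21243.
And Σd^2·f = 4710, Σd^3·f = 23334.
det = 1059·21243 − 4181² = 5015576.
m = (4710·21243 − 4181·23334)/5015576 = 623769/1253894; c = (1059·23334 − 4181·4710)/5015576 = 1254549/1253894.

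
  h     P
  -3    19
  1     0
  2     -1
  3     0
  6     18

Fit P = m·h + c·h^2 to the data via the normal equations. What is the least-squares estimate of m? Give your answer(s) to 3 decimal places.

AᵀA·[m, c]ᵀ = AᵀP reads: 59·m + 225·c = 49;  225·m + 1475·c = 815.
det = 59·1475 − 225² = 36400.
m = (49·1475 − 225·815)/36400 = -1111/364; c = (59·815 − 225·49)/36400 = 1853/1820.

m = -3.052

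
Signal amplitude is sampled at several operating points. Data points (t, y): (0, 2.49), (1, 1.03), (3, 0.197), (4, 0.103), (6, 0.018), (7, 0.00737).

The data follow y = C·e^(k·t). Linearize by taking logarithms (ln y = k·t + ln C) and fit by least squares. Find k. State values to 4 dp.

Let Y = ln y. Fitting Y = k·t + ln C by least squares:
XᵀX = [[111.0000, 21.0000]; [21.0000, 6]], rhs = [-72.4129, -11.8835]ᵀ  (here Σt = 21.0000, Σ(t)² = 111.0000, Σln y = -11.8835, Σt·ln y = -72.4129).
Solving (det = 225.0000): k = -0.82189, ln C = 0.89603.

k = -0.8219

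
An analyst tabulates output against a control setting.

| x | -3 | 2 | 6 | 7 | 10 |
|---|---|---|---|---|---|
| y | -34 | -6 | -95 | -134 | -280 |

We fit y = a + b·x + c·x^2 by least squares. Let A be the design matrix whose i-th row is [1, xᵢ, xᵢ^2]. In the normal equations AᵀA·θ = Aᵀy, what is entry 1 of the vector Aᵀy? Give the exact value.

Entry 1 ↔ basis 1, so (Aᵀy)_{1} = Σᵢ yᵢ = (1)·(-34) + (1)·(-6) + (1)·(-95) + (1)·(-134) + (1)·(-280) = -549.

-549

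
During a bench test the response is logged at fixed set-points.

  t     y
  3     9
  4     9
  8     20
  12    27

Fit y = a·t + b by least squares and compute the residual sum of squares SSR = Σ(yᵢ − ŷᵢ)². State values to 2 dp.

SSR = 3.85

The normal equations are: 233·a + 27·b = 547;  27·a + 4·b = 65.
det = 233·4 − 27² = 203.
a = (547·4 − 27·65)/203 = 433/203; b = (233·65 − 27·547)/203 = 376/203.
Residuals: 152/203, -281/203, 220/203, -13/29; SSR = 782/203.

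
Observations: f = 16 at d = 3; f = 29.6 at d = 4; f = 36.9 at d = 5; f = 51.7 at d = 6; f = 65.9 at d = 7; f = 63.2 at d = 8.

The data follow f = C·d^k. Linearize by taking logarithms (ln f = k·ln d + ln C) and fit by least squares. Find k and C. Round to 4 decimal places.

k = 1.4516, C = 3.5852

Taking logs, ln f = k·ln d + ln C, so regress ln f on ln d.
XᵀX = [[17.0401, 9.9115]; [9.9115, 6]], rhs = [37.3907, 22.0485]ᵀ  (here Σln d = 9.9115, Σ(ln d)² = 17.0401, Σln f = 22.0485, Σln d·ln f = 37.3907).
Solving (det = 4.0036): k = 1.45160, ln C = 1.27683, so C = exp(1.27683) = 3.58524.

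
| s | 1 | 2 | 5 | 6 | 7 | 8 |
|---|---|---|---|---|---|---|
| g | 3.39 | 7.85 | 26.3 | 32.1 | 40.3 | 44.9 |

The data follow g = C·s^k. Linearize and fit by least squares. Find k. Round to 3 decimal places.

k = 1.263

Taking logs, ln g = k·ln s + ln C, so regress ln g on ln s.
XᵀX = [[14.3918, 8.1197]; [8.1197, 6]], rhs = [28.0096, 17.5206]ᵀ  (here Σln s = 8.1197, Σ(ln s)² = 14.3918, Σln g = 17.5206, Σln s·ln g = 28.0096).
Solving (det = 20.4213): k = 1.26320, ln C = 1.21062.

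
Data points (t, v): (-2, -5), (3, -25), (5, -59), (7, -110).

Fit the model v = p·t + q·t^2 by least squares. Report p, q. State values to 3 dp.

p = -1.923, q = -1.977

Compute the Gram sums: Σt·t = 87, Σt·t^2 = 487, Σt^2·t^2 = 3123.
Moment sums: Σt·v = -1130, Σt^2·v = -7110.
So AᵀA·[p, q]ᵀ = Aᵀv: [[87, 487]; [487, 3123]]·[p, q]ᵀ = [-1130, -7110]ᵀ.
Determinant 87·3123 − 487² = 34532.
p = ((-1130)·3123 − 487·(-7110))/34532 = -16605/8633; q = (87·(-7110) − 487·(-1130))/34532 = -17065/8633.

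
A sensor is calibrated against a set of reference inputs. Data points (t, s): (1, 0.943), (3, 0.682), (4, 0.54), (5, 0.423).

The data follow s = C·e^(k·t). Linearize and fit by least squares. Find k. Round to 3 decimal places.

k = -0.199

With ln sᵢ as the transformed response and tᵢ as the regressor:
Sums: Σt = 13.0000, Σ(t)² = 51.0000, Σln s = -1.9180, Σt·ln s = -7.9735.
Normal system: [[51.0000, 13.0000]; [13.0000, 4]]·[k, ln C]ᵀ = [-7.9735, -1.9180]ᵀ.
Slope k = (n·Σt·ln s − Σt·Σln s)/(n·Σ(t)² − (Σt)²) = (4·-7.9735 − 13.0000·-1.9180)/35.0000 = -0.19887; ln C = (Σln s − k·Σt)/n = 0.16682.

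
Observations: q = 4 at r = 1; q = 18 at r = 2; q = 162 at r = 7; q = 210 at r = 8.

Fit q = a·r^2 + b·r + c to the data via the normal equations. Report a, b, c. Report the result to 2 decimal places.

With design matrix A, AᵀA = [[6514, 864, 118]; [864, 118, 18]; [118, 18, 4]] and Aᵀq = [21454, 2854, 394]ᵀ.
Row-reducing yields a = 17/6, b = 275/74, c = -401/222.

a = 2.83, b = 3.72, c = -1.81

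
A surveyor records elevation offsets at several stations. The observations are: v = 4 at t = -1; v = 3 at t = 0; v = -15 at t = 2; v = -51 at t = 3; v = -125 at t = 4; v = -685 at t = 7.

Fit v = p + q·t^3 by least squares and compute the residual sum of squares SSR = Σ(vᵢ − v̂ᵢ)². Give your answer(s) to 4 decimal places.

SSR = 3.5993

Compute the Gram sums: Σ1 = 6, Σt^3 = 441, Σt^3·t^3 = 122539.
Moment sums: Σv = -869, Σt^3·v = -244456.
Determinant 6·122539 − 441² = 540753.
p = ((-869)·122539 − 441·(-244456))/540753 = 57335/23511; q = (6·(-244456) − 441·(-869))/540753 = -15703/7837.
Residuals: -10400/23511, 13198/23511, -33128/23511, 15547/23511, 18766/23511, -3983/23511; SSR = 84622/23511.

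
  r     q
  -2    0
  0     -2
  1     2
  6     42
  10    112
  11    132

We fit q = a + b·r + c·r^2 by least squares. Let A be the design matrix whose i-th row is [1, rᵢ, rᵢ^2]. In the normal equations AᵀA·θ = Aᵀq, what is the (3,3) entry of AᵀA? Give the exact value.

25954

Row 3 ↔ basis r^2, column 3 ↔ basis r^2, so (AᵀA)_{3,3} = Σᵢ (r^2)·(r^2) = (4)·(4) + (0)·(0) + (1)·(1) + (36)·(36) + (100)·(100) + (121)·(121) = 25954.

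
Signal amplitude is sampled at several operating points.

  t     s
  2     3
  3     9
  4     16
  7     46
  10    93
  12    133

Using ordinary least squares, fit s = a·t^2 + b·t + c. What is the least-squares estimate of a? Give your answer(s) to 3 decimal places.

Normal-equation sums: Σt^2·t^2 = 33490, Σt^2·t = 3170, Σt^2 = 322, Σt·t = 322, Σt = 38, Σ1 = 6.
And Σt^2·s = 31055, Σt·s = 2945, Σs = 300.
Row-reducing yields a = 26095/29964, b = 22225/29964, c = -7165/4994.

a = 0.871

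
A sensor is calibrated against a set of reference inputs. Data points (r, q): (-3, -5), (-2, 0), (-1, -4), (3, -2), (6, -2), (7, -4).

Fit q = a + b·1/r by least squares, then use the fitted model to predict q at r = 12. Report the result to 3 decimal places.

q̂ = -2.675

With design matrix M, MᵀM = [[6, -25/21]; [-25/21, 149/98]] and Mᵀq = [-17, 86/21]ᵀ.
Δ = 6·(149/98) − (-25/21)² = 3398/441.
a = ((-17)·(149/98) − (-25/21)·(86/21))/(3398/441) = -18497/6796; b = (6·(86/21) − (-25/21)·(-17))/(3398/441) = 1911/3398.
At r = 12: q̂ = (-18497/6796)·(1) + (1911/3398)·(1/12) = -36357/13592.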